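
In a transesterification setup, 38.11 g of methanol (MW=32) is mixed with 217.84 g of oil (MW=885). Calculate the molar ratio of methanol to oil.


Molar ratio = n_MeOH / n_oil = (MeOH/32) / (oil/885) = (MeOH * 885) / (32 * oil)
= (38.11 * 885) / (32 * 217.84)
= 4.8383

4.8383


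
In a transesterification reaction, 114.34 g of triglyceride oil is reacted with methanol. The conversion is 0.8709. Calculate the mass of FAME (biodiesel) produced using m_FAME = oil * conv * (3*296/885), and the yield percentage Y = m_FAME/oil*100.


m_FAME = oil * conv * (3 * 296 / 885) = oil * conv * (888/885)
= 114.34 * 0.8709 * 888 / 885
= 99.9163 g
Y = m_FAME / oil * 100 = conv * (888/885) * 100
= 0.8709 * 888 / 885 * 100
= 87.39%

99.9163 g FAME; Y = 87.39%


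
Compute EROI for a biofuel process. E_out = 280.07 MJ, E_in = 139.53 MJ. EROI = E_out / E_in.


EROI = E_out / E_in
= 280.07 / 139.53
= 2.0072

2.0072


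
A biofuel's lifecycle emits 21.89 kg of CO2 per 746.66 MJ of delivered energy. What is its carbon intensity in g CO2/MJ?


CI = CO2 * 1000 / E
= 21.89 * 1000 / 746.66
= 29.3172 g CO2/MJ

29.3172 g CO2/MJ


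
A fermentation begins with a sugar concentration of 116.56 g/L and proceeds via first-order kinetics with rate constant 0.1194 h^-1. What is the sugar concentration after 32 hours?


S = S0 * exp(-k * t)
S = 116.56 * exp(-0.1194 * 32)
S = 2.5539 g/L

2.5539 g/L


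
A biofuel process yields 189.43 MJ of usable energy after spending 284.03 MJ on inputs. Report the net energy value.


NEV = E_out - E_in
= 189.43 - 284.03
= -94.6000 MJ

-94.6000 MJ


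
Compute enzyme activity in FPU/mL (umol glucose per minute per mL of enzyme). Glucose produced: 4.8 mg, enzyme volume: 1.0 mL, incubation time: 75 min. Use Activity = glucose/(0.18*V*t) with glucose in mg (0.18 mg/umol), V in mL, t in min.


Activity = glucose_mg / (0.18 mg/umol * V_mL * t_min)
= 4.8 / (0.18 * 1.0 * 75)
= 0.3556 FPU/mL

0.3556 FPU/mL


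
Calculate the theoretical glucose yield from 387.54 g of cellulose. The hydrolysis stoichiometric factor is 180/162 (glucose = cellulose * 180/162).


glucose = cellulose * 180/162
= 387.54 * 180/162
= 430.6000 g

430.6000 g


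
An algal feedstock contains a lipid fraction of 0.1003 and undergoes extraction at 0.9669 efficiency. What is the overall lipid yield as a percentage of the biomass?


Y = lipid_content * extraction_eff * 100
= 0.1003 * 0.9669 * 100
= 9.6980%

9.6980%


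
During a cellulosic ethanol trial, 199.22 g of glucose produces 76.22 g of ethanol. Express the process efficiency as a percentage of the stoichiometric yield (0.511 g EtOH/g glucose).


Fermentation efficiency = (actual / (0.511 * glucose)) * 100
= (76.22 / (0.511 * 199.22)) * 100
= 74.8713%

74.8713%


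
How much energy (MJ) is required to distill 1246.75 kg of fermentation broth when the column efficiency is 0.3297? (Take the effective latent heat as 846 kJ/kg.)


E = m * 846 / (eta * 1000)
= 1246.75 * 846 / (0.3297 * 1000)
= 3199.1219 MJ

3199.1219 MJ


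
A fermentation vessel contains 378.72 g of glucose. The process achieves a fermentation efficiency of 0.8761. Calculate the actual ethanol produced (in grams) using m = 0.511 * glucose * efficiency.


Actual ethanol: m = 0.511 * 378.72 * 0.8761
m = 169.5481 g

169.5481 g


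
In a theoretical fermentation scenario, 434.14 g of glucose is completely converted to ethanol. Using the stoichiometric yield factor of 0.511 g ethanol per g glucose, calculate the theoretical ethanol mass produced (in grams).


Theoretical ethanol yield: m_EtOH = 0.511 * m_glucose
m_EtOH = 0.511 * 434.14 = 221.8455 g

221.8455 g


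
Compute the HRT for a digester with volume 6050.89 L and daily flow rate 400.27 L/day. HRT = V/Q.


HRT = V / Q
= 6050.89 / 400.27
= 15.1170 days

15.1170 days


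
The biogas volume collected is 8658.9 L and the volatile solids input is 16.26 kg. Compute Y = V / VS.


Y = V / VS
= 8658.9 / 16.26
= 532.5277 L/kg VS

532.5277 L/kg VS


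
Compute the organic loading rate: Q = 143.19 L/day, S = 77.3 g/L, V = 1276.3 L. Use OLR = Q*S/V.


OLR = Q * S / V
= 143.19 * 77.3 / 1276.3
= 8.6724 g/L/day

8.6724 g/L/day


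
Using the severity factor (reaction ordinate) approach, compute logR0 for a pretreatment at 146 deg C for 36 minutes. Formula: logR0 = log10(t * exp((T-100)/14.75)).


logR0 = log10(t * exp((T - 100) / 14.75))
= log10(36 * exp((146 - 100) / 14.75))
= 2.9107

2.9107


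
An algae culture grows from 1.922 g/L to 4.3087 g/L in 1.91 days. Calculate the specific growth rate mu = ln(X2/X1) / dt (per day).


mu = ln(X2/X1) / dt
= ln(4.3087/1.922) / 1.91
= 0.4227 per day

0.4227 per day


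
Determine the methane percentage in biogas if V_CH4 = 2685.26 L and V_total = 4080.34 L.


CH4% = V_CH4 / V_total * 100
= 2685.26 / 4080.34 * 100
= 65.8097%

65.8097%


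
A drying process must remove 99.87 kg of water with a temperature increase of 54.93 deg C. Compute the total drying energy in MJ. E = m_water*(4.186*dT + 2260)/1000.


E = m_water * (4.186 * dT + 2260) / 1000
= 99.87 * (4.186 * 54.93 + 2260) / 1000
= 248.6700 MJ

248.6700 MJ


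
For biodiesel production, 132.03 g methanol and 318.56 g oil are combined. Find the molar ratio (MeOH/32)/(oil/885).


Molar ratio = n_MeOH / n_oil = (MeOH/32) / (oil/885) = (MeOH * 885) / (32 * oil)
= (132.03 * 885) / (32 * 318.56)
= 11.4624

11.4624


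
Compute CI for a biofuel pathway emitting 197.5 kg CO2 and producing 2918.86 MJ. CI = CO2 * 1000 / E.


CI = CO2 * 1000 / E
= 197.5 * 1000 / 2918.86
= 67.6634 g CO2/MJ

67.6634 g CO2/MJ


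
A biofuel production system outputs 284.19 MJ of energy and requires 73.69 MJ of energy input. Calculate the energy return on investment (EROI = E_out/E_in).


EROI = E_out / E_in
= 284.19 / 73.69
= 3.8566

3.8566


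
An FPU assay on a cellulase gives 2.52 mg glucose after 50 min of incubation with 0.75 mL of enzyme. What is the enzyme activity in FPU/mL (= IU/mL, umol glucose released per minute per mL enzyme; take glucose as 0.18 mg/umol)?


Activity = glucose_mg / (0.18 mg/umol * V_mL * t_min)
= 2.52 / (0.18 * 0.75 * 50)
= 0.3733 FPU/mL

0.3733 FPU/mL


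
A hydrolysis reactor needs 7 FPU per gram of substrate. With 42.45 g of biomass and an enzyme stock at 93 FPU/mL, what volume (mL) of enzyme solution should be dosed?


V = dosage * m_sub / activity
V = 7 * 42.45 / 93
V = 3.1952 mL

3.1952 mL


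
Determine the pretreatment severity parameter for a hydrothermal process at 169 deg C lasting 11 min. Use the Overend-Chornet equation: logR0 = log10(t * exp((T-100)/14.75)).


logR0 = log10(t * exp((T - 100) / 14.75))
= log10(11 * exp((169 - 100) / 14.75))
= 3.0730

3.0730


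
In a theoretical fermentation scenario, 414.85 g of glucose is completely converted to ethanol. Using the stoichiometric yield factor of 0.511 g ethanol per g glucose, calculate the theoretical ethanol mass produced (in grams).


Theoretical ethanol yield: m_EtOH = 0.511 * m_glucose
m_EtOH = 0.511 * 414.85 = 211.9884 g

211.9884 g


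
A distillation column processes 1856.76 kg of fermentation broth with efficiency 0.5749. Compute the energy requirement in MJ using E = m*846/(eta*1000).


E = m * 846 / (eta * 1000)
= 1856.76 * 846 / (0.5749 * 1000)
= 2732.3342 MJ

2732.3342 MJ


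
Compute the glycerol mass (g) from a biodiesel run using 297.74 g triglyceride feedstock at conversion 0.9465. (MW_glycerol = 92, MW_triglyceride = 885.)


glycerol = oil * conv * (92/885)
= 297.74 * 0.9465 * 92 / 885
= 29.2956 g

29.2956 g


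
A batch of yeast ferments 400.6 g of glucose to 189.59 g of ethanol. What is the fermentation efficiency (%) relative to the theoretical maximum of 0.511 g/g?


Fermentation efficiency = (actual / (0.511 * glucose)) * 100
= (189.59 / (0.511 * 400.6)) * 100
= 92.6155%

92.6155%


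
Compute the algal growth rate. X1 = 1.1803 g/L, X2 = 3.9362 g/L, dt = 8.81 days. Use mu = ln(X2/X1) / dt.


mu = ln(X2/X1) / dt
= ln(3.9362/1.1803) / 8.81
= 0.1367 per day

0.1367 per day


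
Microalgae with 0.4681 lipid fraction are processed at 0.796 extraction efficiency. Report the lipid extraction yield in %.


Y = lipid_content * extraction_eff * 100
= 0.4681 * 0.796 * 100
= 37.2608%

37.2608%


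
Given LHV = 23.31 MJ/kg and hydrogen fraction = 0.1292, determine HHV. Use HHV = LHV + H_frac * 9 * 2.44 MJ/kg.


HHV = LHV + H_frac * 9 * 2.44
= 23.31 + 0.1292 * 9 * 2.44
= 26.1472 MJ/kg

26.1472 MJ/kg


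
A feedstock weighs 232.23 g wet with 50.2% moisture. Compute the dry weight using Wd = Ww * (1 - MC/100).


Wd = Ww * (1 - MC/100)
= 232.23 * (1 - 50.2/100)
= 115.6505 g

115.6505 g


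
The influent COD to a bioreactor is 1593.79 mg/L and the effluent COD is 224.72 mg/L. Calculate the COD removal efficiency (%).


eta = (COD_in - COD_out) / COD_in * 100
= (1593.79 - 224.72) / 1593.79 * 100
= 85.9003%

85.9003%


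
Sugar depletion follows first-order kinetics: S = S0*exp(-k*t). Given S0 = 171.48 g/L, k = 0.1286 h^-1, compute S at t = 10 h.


S = S0 * exp(-k * t)
S = 171.48 * exp(-0.1286 * 10)
S = 47.3926 g/L

47.3926 g/L


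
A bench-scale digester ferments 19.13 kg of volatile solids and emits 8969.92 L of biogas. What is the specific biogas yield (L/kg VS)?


Y = V / VS
= 8969.92 / 19.13
= 468.8928 L/kg VS

468.8928 L/kg VS


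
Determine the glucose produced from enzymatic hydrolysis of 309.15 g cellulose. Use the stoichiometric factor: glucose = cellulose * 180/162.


glucose = cellulose * 180/162
= 309.15 * 180/162
= 343.5000 g

343.5000 g


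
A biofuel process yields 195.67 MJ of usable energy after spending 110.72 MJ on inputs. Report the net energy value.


NEV = E_out - E_in
= 195.67 - 110.72
= 84.9500 MJ

84.9500 MJ


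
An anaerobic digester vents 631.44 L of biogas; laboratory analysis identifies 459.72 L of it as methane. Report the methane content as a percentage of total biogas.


CH4% = V_CH4 / V_total * 100
= 459.72 / 631.44 * 100
= 72.8050%

72.8050%


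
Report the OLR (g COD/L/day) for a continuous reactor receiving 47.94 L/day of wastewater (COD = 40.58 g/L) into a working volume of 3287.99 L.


OLR = Q * S / V
= 47.94 * 40.58 / 3287.99
= 0.5917 g/L/day

0.5917 g/L/day


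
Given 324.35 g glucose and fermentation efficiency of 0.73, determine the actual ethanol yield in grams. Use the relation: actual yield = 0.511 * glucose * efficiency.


Actual ethanol: m = 0.511 * 324.35 * 0.73
m = 120.9923 g

120.9923 g


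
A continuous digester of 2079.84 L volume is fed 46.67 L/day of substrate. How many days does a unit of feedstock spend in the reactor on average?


HRT = V / Q
= 2079.84 / 46.67
= 44.5648 days

44.5648 days


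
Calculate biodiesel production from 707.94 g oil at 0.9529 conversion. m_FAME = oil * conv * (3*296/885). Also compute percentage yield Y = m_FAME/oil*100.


m_FAME = oil * conv * (3 * 296 / 885) = oil * conv * (888/885)
= 707.94 * 0.9529 * 888 / 885
= 676.8828 g
Y = m_FAME / oil * 100 = conv * (888/885) * 100
= 0.9529 * 888 / 885 * 100
= 95.61%

676.8828 g FAME; Y = 95.61%


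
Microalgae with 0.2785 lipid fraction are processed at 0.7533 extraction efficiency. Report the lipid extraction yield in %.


Y = lipid_content * extraction_eff * 100
= 0.2785 * 0.7533 * 100
= 20.9794%

20.9794%


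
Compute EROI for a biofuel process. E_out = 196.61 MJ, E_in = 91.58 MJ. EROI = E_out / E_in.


EROI = E_out / E_in
= 196.61 / 91.58
= 2.1469

2.1469


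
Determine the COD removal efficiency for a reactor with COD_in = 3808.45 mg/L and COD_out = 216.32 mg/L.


eta = (COD_in - COD_out) / COD_in * 100
= (3808.45 - 216.32) / 3808.45 * 100
= 94.3200%

94.3200%


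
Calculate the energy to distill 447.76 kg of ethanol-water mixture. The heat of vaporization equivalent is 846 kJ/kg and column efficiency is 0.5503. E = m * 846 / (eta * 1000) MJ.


E = m * 846 / (eta * 1000)
= 447.76 * 846 / (0.5503 * 1000)
= 688.3608 MJ

688.3608 MJ


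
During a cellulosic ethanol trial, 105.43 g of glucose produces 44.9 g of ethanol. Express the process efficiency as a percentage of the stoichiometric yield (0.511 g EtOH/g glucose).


Fermentation efficiency = (actual / (0.511 * glucose)) * 100
= (44.9 / (0.511 * 105.43)) * 100
= 83.3415%

83.3415%


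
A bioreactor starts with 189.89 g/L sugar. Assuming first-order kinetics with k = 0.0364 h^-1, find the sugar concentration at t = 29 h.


S = S0 * exp(-k * t)
S = 189.89 * exp(-0.0364 * 29)
S = 66.0786 g/L

66.0786 g/L


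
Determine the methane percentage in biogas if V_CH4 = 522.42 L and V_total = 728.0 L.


CH4% = V_CH4 / V_total * 100
= 522.42 / 728.0 * 100
= 71.7610%

71.7610%


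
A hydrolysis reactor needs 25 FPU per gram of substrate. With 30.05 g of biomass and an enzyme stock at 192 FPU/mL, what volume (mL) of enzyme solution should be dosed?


V = dosage * m_sub / activity
V = 25 * 30.05 / 192
V = 3.9128 mL

3.9128 mL


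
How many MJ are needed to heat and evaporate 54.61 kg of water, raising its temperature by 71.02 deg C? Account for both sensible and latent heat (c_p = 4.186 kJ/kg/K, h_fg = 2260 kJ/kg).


E = m_water * (4.186 * dT + 2260) / 1000
= 54.61 * (4.186 * 71.02 + 2260) / 1000
= 139.6536 MJ

139.6536 MJ


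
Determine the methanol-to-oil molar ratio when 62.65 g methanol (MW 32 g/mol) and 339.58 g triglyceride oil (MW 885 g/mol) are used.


Molar ratio = n_MeOH / n_oil = (MeOH/32) / (oil/885) = (MeOH * 885) / (32 * oil)
= (62.65 * 885) / (32 * 339.58)
= 5.1024

5.1024


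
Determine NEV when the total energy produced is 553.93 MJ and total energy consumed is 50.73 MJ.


NEV = E_out - E_in
= 553.93 - 50.73
= 503.2000 MJ

503.2000 MJ


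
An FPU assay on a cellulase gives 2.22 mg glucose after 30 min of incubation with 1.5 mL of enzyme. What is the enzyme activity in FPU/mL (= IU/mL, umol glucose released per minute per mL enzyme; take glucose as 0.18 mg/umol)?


Activity = glucose_mg / (0.18 mg/umol * V_mL * t_min)
= 2.22 / (0.18 * 1.5 * 30)
= 0.2741 FPU/mL

0.2741 FPU/mL


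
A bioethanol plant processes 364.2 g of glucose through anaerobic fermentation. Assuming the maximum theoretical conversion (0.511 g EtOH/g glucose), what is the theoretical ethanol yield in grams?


Theoretical ethanol yield: m_EtOH = 0.511 * m_glucose
m_EtOH = 0.511 * 364.2 = 186.1062 g

186.1062 g


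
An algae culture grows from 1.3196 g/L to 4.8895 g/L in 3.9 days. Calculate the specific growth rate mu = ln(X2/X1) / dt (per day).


mu = ln(X2/X1) / dt
= ln(4.8895/1.3196) / 3.9
= 0.3358 per day

0.3358 per day


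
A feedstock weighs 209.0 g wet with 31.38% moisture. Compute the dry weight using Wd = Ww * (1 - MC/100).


Wd = Ww * (1 - MC/100)
= 209.0 * (1 - 31.38/100)
= 143.4158 g

143.4158 g


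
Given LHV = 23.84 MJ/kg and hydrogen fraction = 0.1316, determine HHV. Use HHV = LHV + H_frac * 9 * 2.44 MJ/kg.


HHV = LHV + H_frac * 9 * 2.44
= 23.84 + 0.1316 * 9 * 2.44
= 26.7299 MJ/kg

26.7299 MJ/kg


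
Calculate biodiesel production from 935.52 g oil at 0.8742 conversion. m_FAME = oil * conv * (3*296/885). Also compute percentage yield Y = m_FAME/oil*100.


m_FAME = oil * conv * (3 * 296 / 885) = oil * conv * (888/885)
= 935.52 * 0.8742 * 888 / 885
= 820.6039 g
Y = m_FAME / oil * 100 = conv * (888/885) * 100
= 0.8742 * 888 / 885 * 100
= 87.72%

820.6039 g FAME; Y = 87.72%


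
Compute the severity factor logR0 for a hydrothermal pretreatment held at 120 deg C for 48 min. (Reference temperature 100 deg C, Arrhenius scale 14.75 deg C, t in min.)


logR0 = log10(t * exp((T - 100) / 14.75))
= log10(48 * exp((120 - 100) / 14.75))
= 2.2701

2.2701


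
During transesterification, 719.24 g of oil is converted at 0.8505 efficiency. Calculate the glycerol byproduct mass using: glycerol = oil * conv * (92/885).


glycerol = oil * conv * (92/885)
= 719.24 * 0.8505 * 92 / 885
= 63.5906 g

63.5906 g


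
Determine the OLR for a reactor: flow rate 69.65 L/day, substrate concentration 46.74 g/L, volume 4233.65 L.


OLR = Q * S / V
= 69.65 * 46.74 / 4233.65
= 0.7689 g/L/day

0.7689 g/L/day


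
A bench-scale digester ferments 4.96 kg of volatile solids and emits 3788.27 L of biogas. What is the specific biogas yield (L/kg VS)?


Y = V / VS
= 3788.27 / 4.96
= 763.7641 L/kg VS

763.7641 L/kg VS


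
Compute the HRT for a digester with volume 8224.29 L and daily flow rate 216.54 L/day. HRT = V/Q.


HRT = V / Q
= 8224.29 / 216.54
= 37.9805 days

37.9805 days


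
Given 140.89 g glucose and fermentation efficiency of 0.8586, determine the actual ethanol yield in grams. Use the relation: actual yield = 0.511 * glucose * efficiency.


Actual ethanol: m = 0.511 * 140.89 * 0.8586
m = 61.8147 g

61.8147 g


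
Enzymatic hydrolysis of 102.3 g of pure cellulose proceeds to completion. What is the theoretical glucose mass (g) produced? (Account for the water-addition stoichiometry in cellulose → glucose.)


glucose = cellulose * 180/162
= 102.3 * 180/162
= 113.6667 g

113.6667 g


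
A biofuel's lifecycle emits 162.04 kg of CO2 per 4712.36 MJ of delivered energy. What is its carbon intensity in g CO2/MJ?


CI = CO2 * 1000 / E
= 162.04 * 1000 / 4712.36
= 34.3862 g CO2/MJ

34.3862 g CO2/MJ


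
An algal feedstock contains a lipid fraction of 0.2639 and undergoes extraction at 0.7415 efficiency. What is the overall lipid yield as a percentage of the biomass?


Y = lipid_content * extraction_eff * 100
= 0.2639 * 0.7415 * 100
= 19.5682%

19.5682%


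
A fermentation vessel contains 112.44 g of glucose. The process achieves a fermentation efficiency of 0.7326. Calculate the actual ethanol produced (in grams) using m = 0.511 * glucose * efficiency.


Actual ethanol: m = 0.511 * 112.44 * 0.7326
m = 42.0929 g

42.0929 g


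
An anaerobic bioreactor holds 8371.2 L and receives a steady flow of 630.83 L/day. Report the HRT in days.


HRT = V / Q
= 8371.2 / 630.83
= 13.2701 days

13.2701 days


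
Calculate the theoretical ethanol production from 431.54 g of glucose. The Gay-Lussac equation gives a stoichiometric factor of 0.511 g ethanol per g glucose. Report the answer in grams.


Theoretical ethanol yield: m_EtOH = 0.511 * m_glucose
m_EtOH = 0.511 * 431.54 = 220.5169 g

220.5169 g


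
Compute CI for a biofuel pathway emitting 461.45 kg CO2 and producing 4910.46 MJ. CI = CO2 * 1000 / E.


CI = CO2 * 1000 / E
= 461.45 * 1000 / 4910.46
= 93.9729 g CO2/MJ

93.9729 g CO2/MJ


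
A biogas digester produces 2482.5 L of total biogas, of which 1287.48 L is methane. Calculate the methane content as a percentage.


CH4% = V_CH4 / V_total * 100
= 1287.48 / 2482.5 * 100
= 51.8622%

51.8622%


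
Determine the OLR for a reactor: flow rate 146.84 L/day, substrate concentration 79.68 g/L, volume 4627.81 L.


OLR = Q * S / V
= 146.84 * 79.68 / 4627.81
= 2.5282 g/L/day

2.5282 g/L/day


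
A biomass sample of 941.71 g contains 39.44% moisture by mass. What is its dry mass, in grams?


Wd = Ww * (1 - MC/100)
= 941.71 * (1 - 39.44/100)
= 570.2996 g

570.2996 g


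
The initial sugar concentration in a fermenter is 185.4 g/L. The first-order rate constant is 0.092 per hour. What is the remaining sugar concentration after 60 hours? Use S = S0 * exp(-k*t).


S = S0 * exp(-k * t)
S = 185.4 * exp(-0.092 * 60)
S = 0.7427 g/L

0.7427 g/L


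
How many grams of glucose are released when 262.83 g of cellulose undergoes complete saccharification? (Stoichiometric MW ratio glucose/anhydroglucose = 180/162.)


glucose = cellulose * 180/162
= 262.83 * 180/162
= 292.0333 g

292.0333 g


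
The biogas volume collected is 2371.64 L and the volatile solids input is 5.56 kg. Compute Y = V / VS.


Y = V / VS
= 2371.64 / 5.56
= 426.5540 L/kg VS

426.5540 L/kg VS


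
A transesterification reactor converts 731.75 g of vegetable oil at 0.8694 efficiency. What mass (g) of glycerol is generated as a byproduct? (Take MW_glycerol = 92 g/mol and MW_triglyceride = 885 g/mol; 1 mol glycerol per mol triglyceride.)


glycerol = oil * conv * (92/885)
= 731.75 * 0.8694 * 92 / 885
= 66.1343 g

66.1343 g


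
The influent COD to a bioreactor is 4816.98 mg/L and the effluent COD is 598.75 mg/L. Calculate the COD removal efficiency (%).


eta = (COD_in - COD_out) / COD_in * 100
= (4816.98 - 598.75) / 4816.98 * 100
= 87.5700%

87.5700%


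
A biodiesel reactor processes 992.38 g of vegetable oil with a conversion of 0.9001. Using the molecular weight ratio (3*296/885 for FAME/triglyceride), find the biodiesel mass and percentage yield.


m_FAME = oil * conv * (3 * 296 / 885) = oil * conv * (888/885)
= 992.38 * 0.9001 * 888 / 885
= 896.2692 g
Y = m_FAME / oil * 100 = conv * (888/885) * 100
= 0.9001 * 888 / 885 * 100
= 90.32%

896.2692 g FAME; Y = 90.32%


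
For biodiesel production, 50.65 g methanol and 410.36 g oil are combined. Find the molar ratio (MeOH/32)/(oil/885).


Molar ratio = n_MeOH / n_oil = (MeOH/32) / (oil/885) = (MeOH * 885) / (32 * oil)
= (50.65 * 885) / (32 * 410.36)
= 3.4136

3.4136


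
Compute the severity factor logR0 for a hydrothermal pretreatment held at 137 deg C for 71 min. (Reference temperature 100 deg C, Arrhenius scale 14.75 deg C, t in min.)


logR0 = log10(t * exp((T - 100) / 14.75))
= log10(71 * exp((137 - 100) / 14.75))
= 2.9407

2.9407


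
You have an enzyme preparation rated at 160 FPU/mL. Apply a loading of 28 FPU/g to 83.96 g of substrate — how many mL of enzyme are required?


V = dosage * m_sub / activity
V = 28 * 83.96 / 160
V = 14.6930 mL

14.6930 mL


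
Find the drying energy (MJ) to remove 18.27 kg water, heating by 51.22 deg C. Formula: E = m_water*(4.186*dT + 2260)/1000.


E = m_water * (4.186 * dT + 2260) / 1000
= 18.27 * (4.186 * 51.22 + 2260) / 1000
= 45.2074 MJ

45.2074 MJ


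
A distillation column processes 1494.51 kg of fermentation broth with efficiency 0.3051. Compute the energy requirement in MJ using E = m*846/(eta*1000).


E = m * 846 / (eta * 1000)
= 1494.51 * 846 / (0.3051 * 1000)
= 4144.0690 MJ

4144.0690 MJ


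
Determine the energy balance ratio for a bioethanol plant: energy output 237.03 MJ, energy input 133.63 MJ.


EROI = E_out / E_in
= 237.03 / 133.63
= 1.7738

1.7738


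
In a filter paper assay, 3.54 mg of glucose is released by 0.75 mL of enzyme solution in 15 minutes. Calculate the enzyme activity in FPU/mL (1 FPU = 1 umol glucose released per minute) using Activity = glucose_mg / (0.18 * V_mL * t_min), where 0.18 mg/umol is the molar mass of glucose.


Activity = glucose_mg / (0.18 mg/umol * V_mL * t_min)
= 3.54 / (0.18 * 0.75 * 15)
= 1.7481 FPU/mL

1.7481 FPU/mL


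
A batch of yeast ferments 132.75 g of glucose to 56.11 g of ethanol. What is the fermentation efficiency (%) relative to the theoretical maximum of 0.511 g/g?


Fermentation efficiency = (actual / (0.511 * glucose)) * 100
= (56.11 / (0.511 * 132.75)) * 100
= 82.7151%

82.7151%


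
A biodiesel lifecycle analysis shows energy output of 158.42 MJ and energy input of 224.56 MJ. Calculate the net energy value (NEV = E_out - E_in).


NEV = E_out - E_in
= 158.42 - 224.56
= -66.1400 MJ

-66.1400 MJ


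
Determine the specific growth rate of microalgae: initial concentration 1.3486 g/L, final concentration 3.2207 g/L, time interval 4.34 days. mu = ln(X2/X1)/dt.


mu = ln(X2/X1) / dt
= ln(3.2207/1.3486) / 4.34
= 0.2006 per day

0.2006 per day


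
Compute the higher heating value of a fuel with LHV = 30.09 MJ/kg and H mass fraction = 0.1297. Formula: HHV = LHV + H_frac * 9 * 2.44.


HHV = LHV + H_frac * 9 * 2.44
= 30.09 + 0.1297 * 9 * 2.44
= 32.9382 MJ/kg

32.9382 MJ/kg


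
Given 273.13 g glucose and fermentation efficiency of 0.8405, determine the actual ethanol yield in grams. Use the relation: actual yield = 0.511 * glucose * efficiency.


Actual ethanol: m = 0.511 * 273.13 * 0.8405
m = 117.3081 g

117.3081 g


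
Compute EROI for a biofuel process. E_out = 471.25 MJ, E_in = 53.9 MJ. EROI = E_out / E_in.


EROI = E_out / E_in
= 471.25 / 53.9
= 8.7430

8.7430


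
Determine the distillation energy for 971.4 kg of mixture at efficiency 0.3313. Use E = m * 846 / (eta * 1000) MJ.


E = m * 846 / (eta * 1000)
= 971.4 * 846 / (0.3313 * 1000)
= 2480.5445 MJ

2480.5445 MJ


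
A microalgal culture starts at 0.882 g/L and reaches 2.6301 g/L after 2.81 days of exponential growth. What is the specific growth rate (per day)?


mu = ln(X2/X1) / dt
= ln(2.6301/0.882) / 2.81
= 0.3888 per day

0.3888 per day


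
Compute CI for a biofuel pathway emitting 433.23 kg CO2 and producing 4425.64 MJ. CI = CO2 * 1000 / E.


CI = CO2 * 1000 / E
= 433.23 * 1000 / 4425.64
= 97.8909 g CO2/MJ

97.8909 g CO2/MJ


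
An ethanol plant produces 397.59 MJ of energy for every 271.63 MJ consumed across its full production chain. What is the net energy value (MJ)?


NEV = E_out - E_in
= 397.59 - 271.63
= 125.9600 MJ

125.9600 MJ


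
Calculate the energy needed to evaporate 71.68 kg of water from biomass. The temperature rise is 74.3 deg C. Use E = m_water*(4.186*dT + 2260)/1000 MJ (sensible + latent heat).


E = m_water * (4.186 * dT + 2260) / 1000
= 71.68 * (4.186 * 74.3 + 2260) / 1000
= 184.2907 MJ

184.2907 MJ


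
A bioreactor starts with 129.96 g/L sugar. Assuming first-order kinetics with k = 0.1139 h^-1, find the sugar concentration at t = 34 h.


S = S0 * exp(-k * t)
S = 129.96 * exp(-0.1139 * 34)
S = 2.7037 g/L

2.7037 g/L


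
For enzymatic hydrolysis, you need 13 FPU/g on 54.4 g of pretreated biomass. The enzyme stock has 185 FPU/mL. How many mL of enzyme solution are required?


V = dosage * m_sub / activity
V = 13 * 54.4 / 185
V = 3.8227 mL

3.8227 mL


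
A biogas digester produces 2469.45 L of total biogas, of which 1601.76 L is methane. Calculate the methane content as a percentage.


CH4% = V_CH4 / V_total * 100
= 1601.76 / 2469.45 * 100
= 64.8630%

64.8630%


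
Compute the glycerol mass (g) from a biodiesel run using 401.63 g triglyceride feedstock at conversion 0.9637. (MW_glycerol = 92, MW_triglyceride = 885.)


glycerol = oil * conv * (92/885)
= 401.63 * 0.9637 * 92 / 885
= 40.2358 g

40.2358 g


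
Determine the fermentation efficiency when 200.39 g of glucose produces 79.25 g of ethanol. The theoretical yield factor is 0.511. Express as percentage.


Fermentation efficiency = (actual / (0.511 * glucose)) * 100
= (79.25 / (0.511 * 200.39)) * 100
= 77.3931%

77.3931%


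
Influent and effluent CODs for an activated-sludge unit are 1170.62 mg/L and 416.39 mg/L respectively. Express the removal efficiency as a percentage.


eta = (COD_in - COD_out) / COD_in * 100
= (1170.62 - 416.39) / 1170.62 * 100
= 64.4300%

64.4300%


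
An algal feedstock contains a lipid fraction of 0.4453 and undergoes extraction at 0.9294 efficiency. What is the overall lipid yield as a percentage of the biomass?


Y = lipid_content * extraction_eff * 100
= 0.4453 * 0.9294 * 100
= 41.3862%

41.3862%


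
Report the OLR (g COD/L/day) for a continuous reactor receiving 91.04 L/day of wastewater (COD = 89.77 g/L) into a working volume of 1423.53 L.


OLR = Q * S / V
= 91.04 * 89.77 / 1423.53
= 5.7411 g/L/day

5.7411 g/L/day


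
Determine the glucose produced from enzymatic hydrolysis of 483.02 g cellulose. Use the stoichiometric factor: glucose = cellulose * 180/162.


glucose = cellulose * 180/162
= 483.02 * 180/162
= 536.6889 g

536.6889 g


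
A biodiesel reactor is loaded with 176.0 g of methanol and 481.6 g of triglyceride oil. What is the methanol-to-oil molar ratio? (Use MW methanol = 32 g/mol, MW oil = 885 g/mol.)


Molar ratio = n_MeOH / n_oil = (MeOH/32) / (oil/885) = (MeOH * 885) / (32 * oil)
= (176.0 * 885) / (32 * 481.6)
= 10.1069

10.1069


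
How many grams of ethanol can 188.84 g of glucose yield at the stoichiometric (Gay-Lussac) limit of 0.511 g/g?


Theoretical ethanol yield: m_EtOH = 0.511 * m_glucose
m_EtOH = 0.511 * 188.84 = 96.4972 g

96.4972 g


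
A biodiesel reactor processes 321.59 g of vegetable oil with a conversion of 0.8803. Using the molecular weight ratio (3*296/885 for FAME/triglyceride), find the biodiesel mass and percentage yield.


m_FAME = oil * conv * (3 * 296 / 885) = oil * conv * (888/885)
= 321.59 * 0.8803 * 888 / 885
= 284.0553 g
Y = m_FAME / oil * 100 = conv * (888/885) * 100
= 0.8803 * 888 / 885 * 100
= 88.33%

284.0553 g FAME; Y = 88.33%


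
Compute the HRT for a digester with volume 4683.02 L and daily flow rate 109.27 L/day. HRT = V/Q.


HRT = V / Q
= 4683.02 / 109.27
= 42.8573 days

42.8573 days


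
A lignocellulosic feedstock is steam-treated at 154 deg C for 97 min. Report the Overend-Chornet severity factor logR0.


logR0 = log10(t * exp((T - 100) / 14.75))
= log10(97 * exp((154 - 100) / 14.75))
= 3.5767

3.5767


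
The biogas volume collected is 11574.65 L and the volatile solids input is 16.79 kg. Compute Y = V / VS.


Y = V / VS
= 11574.65 / 16.79
= 689.3776 L/kg VS

689.3776 L/kg VS


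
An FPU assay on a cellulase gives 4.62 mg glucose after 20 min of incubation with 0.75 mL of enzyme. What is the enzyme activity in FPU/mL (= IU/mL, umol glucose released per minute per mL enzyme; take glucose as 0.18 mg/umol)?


Activity = glucose_mg / (0.18 mg/umol * V_mL * t_min)
= 4.62 / (0.18 * 0.75 * 20)
= 1.7111 FPU/mL

1.7111 FPU/mL


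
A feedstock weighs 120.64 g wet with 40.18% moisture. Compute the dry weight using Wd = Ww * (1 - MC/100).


Wd = Ww * (1 - MC/100)
= 120.64 * (1 - 40.18/100)
= 72.1668 g

72.1668 g


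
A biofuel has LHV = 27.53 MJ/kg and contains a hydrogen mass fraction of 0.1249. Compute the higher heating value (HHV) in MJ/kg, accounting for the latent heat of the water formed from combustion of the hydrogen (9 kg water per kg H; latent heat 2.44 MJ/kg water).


HHV = LHV + H_frac * 9 * 2.44
= 27.53 + 0.1249 * 9 * 2.44
= 30.2728 MJ/kg

30.2728 MJ/kg


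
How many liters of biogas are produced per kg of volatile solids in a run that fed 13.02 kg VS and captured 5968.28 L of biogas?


Y = V / VS
= 5968.28 / 13.02
= 458.3932 L/kg VS

458.3932 L/kg VS


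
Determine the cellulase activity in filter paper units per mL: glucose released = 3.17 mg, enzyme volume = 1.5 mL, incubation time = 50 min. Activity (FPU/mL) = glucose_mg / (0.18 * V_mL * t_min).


Activity = glucose_mg / (0.18 mg/umol * V_mL * t_min)
= 3.17 / (0.18 * 1.5 * 50)
= 0.2348 FPU/mL

0.2348 FPU/mL


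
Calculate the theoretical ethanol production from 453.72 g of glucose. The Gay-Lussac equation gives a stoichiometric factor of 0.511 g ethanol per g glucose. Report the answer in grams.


Theoretical ethanol yield: m_EtOH = 0.511 * m_glucose
m_EtOH = 0.511 * 453.72 = 231.8509 g

231.8509 g


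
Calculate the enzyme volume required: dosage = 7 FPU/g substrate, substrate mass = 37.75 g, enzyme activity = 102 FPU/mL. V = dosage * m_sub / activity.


V = dosage * m_sub / activity
V = 7 * 37.75 / 102
V = 2.5907 mL

2.5907 mL


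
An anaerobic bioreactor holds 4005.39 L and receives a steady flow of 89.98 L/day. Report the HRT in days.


HRT = V / Q
= 4005.39 / 89.98
= 44.5142 days

44.5142 days


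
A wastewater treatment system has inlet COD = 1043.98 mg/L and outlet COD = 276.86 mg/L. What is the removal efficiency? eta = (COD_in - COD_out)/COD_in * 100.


eta = (COD_in - COD_out) / COD_in * 100
= (1043.98 - 276.86) / 1043.98 * 100
= 73.4803%

73.4803%


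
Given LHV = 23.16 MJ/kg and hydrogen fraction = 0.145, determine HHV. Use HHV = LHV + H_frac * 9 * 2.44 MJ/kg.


HHV = LHV + H_frac * 9 * 2.44
= 23.16 + 0.145 * 9 * 2.44
= 26.3442 MJ/kg

26.3442 MJ/kg


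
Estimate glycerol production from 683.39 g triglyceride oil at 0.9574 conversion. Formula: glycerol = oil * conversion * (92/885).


glycerol = oil * conv * (92/885)
= 683.39 * 0.9574 * 92 / 885
= 68.0153 g

68.0153 g


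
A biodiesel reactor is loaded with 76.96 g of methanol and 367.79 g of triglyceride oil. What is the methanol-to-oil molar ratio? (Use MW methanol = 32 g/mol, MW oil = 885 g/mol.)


Molar ratio = n_MeOH / n_oil = (MeOH/32) / (oil/885) = (MeOH * 885) / (32 * oil)
= (76.96 * 885) / (32 * 367.79)
= 5.7871

5.7871


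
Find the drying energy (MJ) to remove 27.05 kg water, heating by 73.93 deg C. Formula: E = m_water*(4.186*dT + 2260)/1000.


E = m_water * (4.186 * dT + 2260) / 1000
= 27.05 * (4.186 * 73.93 + 2260) / 1000
= 69.5042 MJ

69.5042 MJ


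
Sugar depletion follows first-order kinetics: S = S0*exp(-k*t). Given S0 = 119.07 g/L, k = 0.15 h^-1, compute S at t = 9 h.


S = S0 * exp(-k * t)
S = 119.07 * exp(-0.15 * 9)
S = 30.8677 g/L

30.8677 g/L


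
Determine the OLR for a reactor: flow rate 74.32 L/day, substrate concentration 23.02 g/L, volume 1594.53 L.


OLR = Q * S / V
= 74.32 * 23.02 / 1594.53
= 1.0729 g/L/day

1.0729 g/L/day


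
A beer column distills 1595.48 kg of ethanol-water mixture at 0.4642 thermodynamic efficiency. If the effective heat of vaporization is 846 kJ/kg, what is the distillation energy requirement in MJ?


E = m * 846 / (eta * 1000)
= 1595.48 * 846 / (0.4642 * 1000)
= 2907.7468 MJ

2907.7468 MJ


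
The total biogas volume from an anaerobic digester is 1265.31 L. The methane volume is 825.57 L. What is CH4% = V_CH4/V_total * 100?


CH4% = V_CH4 / V_total * 100
= 825.57 / 1265.31 * 100
= 65.2465%

65.2465%


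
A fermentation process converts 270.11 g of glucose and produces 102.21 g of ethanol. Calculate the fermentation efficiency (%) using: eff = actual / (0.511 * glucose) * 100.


Fermentation efficiency = (actual / (0.511 * glucose)) * 100
= (102.21 / (0.511 * 270.11)) * 100
= 74.0512%

74.0512%


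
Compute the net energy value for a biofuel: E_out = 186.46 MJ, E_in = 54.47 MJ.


NEV = E_out - E_in
= 186.46 - 54.47
= 131.9900 MJ

131.9900 MJ


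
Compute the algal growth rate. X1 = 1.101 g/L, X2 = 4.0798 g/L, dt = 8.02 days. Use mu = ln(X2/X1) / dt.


mu = ln(X2/X1) / dt
= ln(4.0798/1.101) / 8.02
= 0.1633 per day

0.1633 per day


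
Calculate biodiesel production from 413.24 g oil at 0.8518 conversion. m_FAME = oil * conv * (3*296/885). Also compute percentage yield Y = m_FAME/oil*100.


m_FAME = oil * conv * (3 * 296 / 885) = oil * conv * (888/885)
= 413.24 * 0.8518 * 888 / 885
= 353.1910 g
Y = m_FAME / oil * 100 = conv * (888/885) * 100
= 0.8518 * 888 / 885 * 100
= 85.47%

353.1910 g FAME; Y = 85.47%


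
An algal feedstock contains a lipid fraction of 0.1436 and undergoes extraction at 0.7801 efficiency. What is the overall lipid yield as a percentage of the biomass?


Y = lipid_content * extraction_eff * 100
= 0.1436 * 0.7801 * 100
= 11.2022%

11.2022%


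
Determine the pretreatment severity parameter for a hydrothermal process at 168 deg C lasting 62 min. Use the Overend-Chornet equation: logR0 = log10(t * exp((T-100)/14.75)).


logR0 = log10(t * exp((T - 100) / 14.75))
= log10(62 * exp((168 - 100) / 14.75))
= 3.7946

3.7946


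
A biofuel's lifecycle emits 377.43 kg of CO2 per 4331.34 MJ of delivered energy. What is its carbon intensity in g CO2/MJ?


CI = CO2 * 1000 / E
= 377.43 * 1000 / 4331.34
= 87.1393 g CO2/MJ

87.1393 g CO2/MJ


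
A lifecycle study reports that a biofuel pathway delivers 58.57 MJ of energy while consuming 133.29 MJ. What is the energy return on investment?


EROI = E_out / E_in
= 58.57 / 133.29
= 0.4394

0.4394


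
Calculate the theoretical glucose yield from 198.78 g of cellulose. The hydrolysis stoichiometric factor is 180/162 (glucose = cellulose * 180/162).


glucose = cellulose * 180/162
= 198.78 * 180/162
= 220.8667 g

220.8667 g


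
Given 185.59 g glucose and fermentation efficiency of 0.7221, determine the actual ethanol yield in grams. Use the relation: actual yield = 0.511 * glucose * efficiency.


Actual ethanol: m = 0.511 * 185.59 * 0.7221
m = 68.4814 g

68.4814 g


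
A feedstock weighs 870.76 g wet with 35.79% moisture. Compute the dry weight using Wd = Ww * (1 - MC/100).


Wd = Ww * (1 - MC/100)
= 870.76 * (1 - 35.79/100)
= 559.1150 g

559.1150 g


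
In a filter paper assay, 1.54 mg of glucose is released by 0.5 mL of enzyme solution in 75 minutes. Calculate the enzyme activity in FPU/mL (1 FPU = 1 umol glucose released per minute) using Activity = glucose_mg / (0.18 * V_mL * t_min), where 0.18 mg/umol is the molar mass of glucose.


Activity = glucose_mg / (0.18 mg/umol * V_mL * t_min)
= 1.54 / (0.18 * 0.5 * 75)
= 0.2281 FPU/mL

0.2281 FPU/mL


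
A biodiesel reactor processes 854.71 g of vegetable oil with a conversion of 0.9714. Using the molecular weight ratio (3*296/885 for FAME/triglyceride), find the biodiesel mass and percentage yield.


m_FAME = oil * conv * (3 * 296 / 885) = oil * conv * (888/885)
= 854.71 * 0.9714 * 888 / 885
= 833.0798 g
Y = m_FAME / oil * 100 = conv * (888/885) * 100
= 0.9714 * 888 / 885 * 100
= 97.47%

833.0798 g FAME; Y = 97.47%


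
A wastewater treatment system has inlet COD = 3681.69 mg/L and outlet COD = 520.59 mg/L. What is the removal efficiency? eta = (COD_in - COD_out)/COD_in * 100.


eta = (COD_in - COD_out) / COD_in * 100
= (3681.69 - 520.59) / 3681.69 * 100
= 85.8600%

85.8600%


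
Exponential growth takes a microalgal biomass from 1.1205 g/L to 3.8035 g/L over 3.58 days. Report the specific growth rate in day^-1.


mu = ln(X2/X1) / dt
= ln(3.8035/1.1205) / 3.58
= 0.3414 per day

0.3414 per day


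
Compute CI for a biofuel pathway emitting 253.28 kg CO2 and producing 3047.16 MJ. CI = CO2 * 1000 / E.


CI = CO2 * 1000 / E
= 253.28 * 1000 / 3047.16
= 83.1200 g CO2/MJ

83.1200 g CO2/MJ


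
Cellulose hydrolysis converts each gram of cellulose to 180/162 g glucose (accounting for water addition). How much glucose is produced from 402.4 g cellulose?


glucose = cellulose * 180/162
= 402.4 * 180/162
= 447.1111 g

447.1111 g


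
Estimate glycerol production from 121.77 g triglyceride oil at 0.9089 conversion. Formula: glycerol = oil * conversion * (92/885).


glycerol = oil * conv * (92/885)
= 121.77 * 0.9089 * 92 / 885
= 11.5054 g

11.5054 g


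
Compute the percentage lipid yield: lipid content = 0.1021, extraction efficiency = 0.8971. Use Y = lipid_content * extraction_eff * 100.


Y = lipid_content * extraction_eff * 100
= 0.1021 * 0.8971 * 100
= 9.1594%

9.1594%


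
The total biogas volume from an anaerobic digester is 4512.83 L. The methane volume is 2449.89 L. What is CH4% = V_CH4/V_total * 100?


CH4% = V_CH4 / V_total * 100
= 2449.89 / 4512.83 * 100
= 54.2872%

54.2872%


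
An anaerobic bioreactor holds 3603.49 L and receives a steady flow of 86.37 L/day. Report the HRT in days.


HRT = V / Q
= 3603.49 / 86.37
= 41.7215 days

41.7215 days


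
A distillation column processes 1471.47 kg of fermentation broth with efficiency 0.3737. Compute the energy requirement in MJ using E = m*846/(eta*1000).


E = m * 846 / (eta * 1000)
= 1471.47 * 846 / (0.3737 * 1000)
= 3331.1844 MJ

3331.1844 MJ


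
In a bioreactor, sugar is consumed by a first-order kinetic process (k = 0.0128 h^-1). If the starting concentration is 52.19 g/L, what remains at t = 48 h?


S = S0 * exp(-k * t)
S = 52.19 * exp(-0.0128 * 48)
S = 28.2330 g/L

28.2330 g/L


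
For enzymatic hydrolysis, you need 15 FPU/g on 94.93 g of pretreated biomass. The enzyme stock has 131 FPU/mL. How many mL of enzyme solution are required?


V = dosage * m_sub / activity
V = 15 * 94.93 / 131
V = 10.8698 mL

10.8698 mL


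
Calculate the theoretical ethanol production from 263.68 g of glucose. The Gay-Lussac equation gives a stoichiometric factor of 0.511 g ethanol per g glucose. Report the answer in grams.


Theoretical ethanol yield: m_EtOH = 0.511 * m_glucose
m_EtOH = 0.511 * 263.68 = 134.7405 g

134.7405 g
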